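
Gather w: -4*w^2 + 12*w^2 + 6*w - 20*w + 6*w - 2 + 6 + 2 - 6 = 8*w^2 - 8*w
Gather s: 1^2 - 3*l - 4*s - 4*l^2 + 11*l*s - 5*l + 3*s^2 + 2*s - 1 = -4*l^2 - 8*l + 3*s^2 + s*(11*l - 2)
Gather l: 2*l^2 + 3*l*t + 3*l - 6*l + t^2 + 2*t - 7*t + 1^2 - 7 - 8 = 2*l^2 + l*(3*t - 3) + t^2 - 5*t - 14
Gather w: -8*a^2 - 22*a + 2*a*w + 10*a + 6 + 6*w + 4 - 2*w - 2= -8*a^2 - 12*a + w*(2*a + 4) + 8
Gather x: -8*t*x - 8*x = x*(-8*t - 8)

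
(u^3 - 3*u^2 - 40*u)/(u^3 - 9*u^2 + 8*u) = (u + 5)/(u - 1)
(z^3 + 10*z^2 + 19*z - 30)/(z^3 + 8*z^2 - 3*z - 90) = (z - 1)/(z - 3)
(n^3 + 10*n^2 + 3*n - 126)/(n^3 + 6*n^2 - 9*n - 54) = (n + 7)/(n + 3)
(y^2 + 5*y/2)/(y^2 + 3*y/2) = (2*y + 5)/(2*y + 3)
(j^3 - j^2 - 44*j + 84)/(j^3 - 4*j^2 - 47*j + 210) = (j - 2)/(j - 5)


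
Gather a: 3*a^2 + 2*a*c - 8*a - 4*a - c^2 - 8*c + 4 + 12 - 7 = 3*a^2 + a*(2*c - 12) - c^2 - 8*c + 9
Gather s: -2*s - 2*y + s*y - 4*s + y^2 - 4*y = s*(y - 6) + y^2 - 6*y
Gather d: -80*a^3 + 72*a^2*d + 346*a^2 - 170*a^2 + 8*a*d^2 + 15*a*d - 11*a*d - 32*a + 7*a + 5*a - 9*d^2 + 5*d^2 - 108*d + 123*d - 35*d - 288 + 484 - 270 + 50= -80*a^3 + 176*a^2 - 20*a + d^2*(8*a - 4) + d*(72*a^2 + 4*a - 20) - 24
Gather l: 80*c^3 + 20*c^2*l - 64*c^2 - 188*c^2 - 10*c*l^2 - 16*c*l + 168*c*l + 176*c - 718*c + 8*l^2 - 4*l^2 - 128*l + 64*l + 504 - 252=80*c^3 - 252*c^2 - 542*c + l^2*(4 - 10*c) + l*(20*c^2 + 152*c - 64) + 252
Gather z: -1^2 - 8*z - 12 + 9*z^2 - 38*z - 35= 9*z^2 - 46*z - 48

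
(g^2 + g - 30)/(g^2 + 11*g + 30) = (g - 5)/(g + 5)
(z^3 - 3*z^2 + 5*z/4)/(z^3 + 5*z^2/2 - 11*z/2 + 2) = z*(2*z - 5)/(2*(z^2 + 3*z - 4))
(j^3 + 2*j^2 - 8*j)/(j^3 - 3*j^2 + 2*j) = (j + 4)/(j - 1)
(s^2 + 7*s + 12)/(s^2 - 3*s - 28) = (s + 3)/(s - 7)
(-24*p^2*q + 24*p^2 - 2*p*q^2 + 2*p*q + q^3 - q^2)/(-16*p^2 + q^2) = (6*p*q - 6*p - q^2 + q)/(4*p - q)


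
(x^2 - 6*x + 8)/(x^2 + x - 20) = (x - 2)/(x + 5)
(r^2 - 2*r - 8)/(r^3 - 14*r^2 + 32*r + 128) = (r - 4)/(r^2 - 16*r + 64)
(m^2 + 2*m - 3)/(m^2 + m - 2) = (m + 3)/(m + 2)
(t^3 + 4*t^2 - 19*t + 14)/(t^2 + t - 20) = (t^3 + 4*t^2 - 19*t + 14)/(t^2 + t - 20)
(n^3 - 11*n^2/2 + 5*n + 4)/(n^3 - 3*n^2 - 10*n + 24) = (n + 1/2)/(n + 3)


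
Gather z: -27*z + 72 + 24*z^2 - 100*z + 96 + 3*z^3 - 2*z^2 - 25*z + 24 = 3*z^3 + 22*z^2 - 152*z + 192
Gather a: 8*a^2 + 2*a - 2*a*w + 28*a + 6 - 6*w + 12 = 8*a^2 + a*(30 - 2*w) - 6*w + 18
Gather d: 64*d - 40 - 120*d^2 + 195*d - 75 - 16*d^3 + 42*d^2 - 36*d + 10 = -16*d^3 - 78*d^2 + 223*d - 105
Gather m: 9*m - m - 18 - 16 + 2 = 8*m - 32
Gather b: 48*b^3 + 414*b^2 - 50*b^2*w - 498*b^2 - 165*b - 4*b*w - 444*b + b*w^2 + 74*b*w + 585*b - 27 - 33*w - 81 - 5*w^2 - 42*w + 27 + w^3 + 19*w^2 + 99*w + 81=48*b^3 + b^2*(-50*w - 84) + b*(w^2 + 70*w - 24) + w^3 + 14*w^2 + 24*w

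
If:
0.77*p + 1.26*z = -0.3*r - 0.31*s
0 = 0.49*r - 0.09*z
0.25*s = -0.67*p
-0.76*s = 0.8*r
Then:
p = 0.00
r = 0.00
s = 0.00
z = 0.00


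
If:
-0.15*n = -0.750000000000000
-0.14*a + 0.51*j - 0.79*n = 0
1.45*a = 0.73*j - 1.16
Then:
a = 3.60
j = 8.73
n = 5.00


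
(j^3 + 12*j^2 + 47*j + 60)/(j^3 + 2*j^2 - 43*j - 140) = (j + 3)/(j - 7)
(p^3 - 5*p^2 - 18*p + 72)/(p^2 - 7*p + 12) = (p^2 - 2*p - 24)/(p - 4)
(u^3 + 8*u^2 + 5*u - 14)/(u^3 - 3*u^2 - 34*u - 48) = (u^2 + 6*u - 7)/(u^2 - 5*u - 24)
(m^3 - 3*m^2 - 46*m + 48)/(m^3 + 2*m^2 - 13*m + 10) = (m^2 - 2*m - 48)/(m^2 + 3*m - 10)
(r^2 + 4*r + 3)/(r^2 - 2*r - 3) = (r + 3)/(r - 3)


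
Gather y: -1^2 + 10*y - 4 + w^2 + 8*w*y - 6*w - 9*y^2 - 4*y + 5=w^2 - 6*w - 9*y^2 + y*(8*w + 6)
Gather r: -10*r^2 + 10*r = -10*r^2 + 10*r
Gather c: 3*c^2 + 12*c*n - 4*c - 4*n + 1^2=3*c^2 + c*(12*n - 4) - 4*n + 1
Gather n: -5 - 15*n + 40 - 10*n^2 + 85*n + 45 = -10*n^2 + 70*n + 80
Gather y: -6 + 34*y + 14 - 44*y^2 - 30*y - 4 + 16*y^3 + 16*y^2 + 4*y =16*y^3 - 28*y^2 + 8*y + 4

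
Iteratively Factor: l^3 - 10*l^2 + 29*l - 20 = (l - 4)*(l^2 - 6*l + 5) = (l - 4)*(l - 1)*(l - 5)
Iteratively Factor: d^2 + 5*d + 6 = (d + 2)*(d + 3)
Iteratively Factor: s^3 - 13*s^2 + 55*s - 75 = (s - 3)*(s^2 - 10*s + 25) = (s - 5)*(s - 3)*(s - 5)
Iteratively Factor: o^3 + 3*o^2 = (o)*(o^2 + 3*o) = o*(o + 3)*(o)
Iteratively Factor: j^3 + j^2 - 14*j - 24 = (j + 2)*(j^2 - j - 12) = (j + 2)*(j + 3)*(j - 4)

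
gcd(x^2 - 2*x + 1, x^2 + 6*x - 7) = x - 1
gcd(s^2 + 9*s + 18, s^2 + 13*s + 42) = s + 6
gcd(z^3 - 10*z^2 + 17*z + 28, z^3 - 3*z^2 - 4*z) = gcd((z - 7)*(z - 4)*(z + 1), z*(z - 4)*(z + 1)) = z^2 - 3*z - 4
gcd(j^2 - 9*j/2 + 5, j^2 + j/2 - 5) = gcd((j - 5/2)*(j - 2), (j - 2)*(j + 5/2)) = j - 2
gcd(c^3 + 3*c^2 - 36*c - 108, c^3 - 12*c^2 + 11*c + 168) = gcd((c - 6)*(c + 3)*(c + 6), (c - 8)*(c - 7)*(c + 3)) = c + 3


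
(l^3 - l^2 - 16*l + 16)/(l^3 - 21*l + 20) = (l + 4)/(l + 5)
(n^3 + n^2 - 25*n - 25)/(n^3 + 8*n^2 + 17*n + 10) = (n - 5)/(n + 2)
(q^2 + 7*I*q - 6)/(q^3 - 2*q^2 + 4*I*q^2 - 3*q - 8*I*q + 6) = (q + 6*I)/(q^2 + q*(-2 + 3*I) - 6*I)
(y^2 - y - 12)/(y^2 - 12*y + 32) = (y + 3)/(y - 8)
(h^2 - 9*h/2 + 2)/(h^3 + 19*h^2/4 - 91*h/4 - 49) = 2*(2*h - 1)/(4*h^2 + 35*h + 49)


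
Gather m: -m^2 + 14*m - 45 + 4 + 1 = -m^2 + 14*m - 40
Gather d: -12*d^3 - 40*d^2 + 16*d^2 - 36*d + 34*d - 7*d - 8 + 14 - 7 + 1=-12*d^3 - 24*d^2 - 9*d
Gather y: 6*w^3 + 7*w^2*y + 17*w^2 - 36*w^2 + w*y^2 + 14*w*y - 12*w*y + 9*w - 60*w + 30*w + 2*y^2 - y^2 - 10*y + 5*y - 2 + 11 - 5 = 6*w^3 - 19*w^2 - 21*w + y^2*(w + 1) + y*(7*w^2 + 2*w - 5) + 4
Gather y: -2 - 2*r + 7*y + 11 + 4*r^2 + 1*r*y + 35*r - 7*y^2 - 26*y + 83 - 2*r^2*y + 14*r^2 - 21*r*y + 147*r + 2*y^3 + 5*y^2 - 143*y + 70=18*r^2 + 180*r + 2*y^3 - 2*y^2 + y*(-2*r^2 - 20*r - 162) + 162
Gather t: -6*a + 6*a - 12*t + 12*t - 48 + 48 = 0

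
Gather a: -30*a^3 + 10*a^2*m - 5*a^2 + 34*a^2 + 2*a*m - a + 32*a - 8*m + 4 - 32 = -30*a^3 + a^2*(10*m + 29) + a*(2*m + 31) - 8*m - 28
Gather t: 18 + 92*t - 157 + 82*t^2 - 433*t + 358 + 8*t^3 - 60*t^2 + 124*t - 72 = 8*t^3 + 22*t^2 - 217*t + 147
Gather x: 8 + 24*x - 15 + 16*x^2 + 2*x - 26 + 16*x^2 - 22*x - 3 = 32*x^2 + 4*x - 36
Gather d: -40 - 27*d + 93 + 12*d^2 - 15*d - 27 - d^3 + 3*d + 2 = -d^3 + 12*d^2 - 39*d + 28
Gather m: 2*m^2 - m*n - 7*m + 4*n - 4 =2*m^2 + m*(-n - 7) + 4*n - 4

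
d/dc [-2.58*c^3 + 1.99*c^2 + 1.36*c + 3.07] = -7.74*c^2 + 3.98*c + 1.36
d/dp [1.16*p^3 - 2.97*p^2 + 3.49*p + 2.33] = 3.48*p^2 - 5.94*p + 3.49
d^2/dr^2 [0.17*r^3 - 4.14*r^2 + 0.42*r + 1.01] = 1.02*r - 8.28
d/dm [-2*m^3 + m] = 1 - 6*m^2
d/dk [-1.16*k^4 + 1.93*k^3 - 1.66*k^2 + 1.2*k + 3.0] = -4.64*k^3 + 5.79*k^2 - 3.32*k + 1.2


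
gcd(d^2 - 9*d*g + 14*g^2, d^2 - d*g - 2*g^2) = d - 2*g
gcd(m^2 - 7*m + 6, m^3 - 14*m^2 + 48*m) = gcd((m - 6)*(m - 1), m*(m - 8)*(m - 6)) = m - 6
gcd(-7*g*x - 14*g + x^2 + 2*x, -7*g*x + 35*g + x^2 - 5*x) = -7*g + x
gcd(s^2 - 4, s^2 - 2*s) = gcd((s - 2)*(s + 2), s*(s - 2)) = s - 2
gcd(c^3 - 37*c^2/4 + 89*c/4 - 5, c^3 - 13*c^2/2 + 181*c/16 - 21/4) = c - 4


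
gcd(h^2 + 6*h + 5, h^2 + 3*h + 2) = h + 1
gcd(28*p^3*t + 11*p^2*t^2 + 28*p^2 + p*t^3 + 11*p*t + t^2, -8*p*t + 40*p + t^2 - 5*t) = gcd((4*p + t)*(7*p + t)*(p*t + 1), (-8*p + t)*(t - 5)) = 1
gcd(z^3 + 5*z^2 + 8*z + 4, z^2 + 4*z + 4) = z^2 + 4*z + 4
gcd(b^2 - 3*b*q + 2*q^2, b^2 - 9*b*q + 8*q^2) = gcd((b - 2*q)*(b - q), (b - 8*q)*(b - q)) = -b + q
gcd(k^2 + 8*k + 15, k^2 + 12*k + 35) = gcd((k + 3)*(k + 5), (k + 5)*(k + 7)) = k + 5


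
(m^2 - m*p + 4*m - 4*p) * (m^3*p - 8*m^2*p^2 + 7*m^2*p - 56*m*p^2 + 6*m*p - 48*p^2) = m^5*p - 9*m^4*p^2 + 11*m^4*p + 8*m^3*p^3 - 99*m^3*p^2 + 34*m^3*p + 88*m^2*p^3 - 306*m^2*p^2 + 24*m^2*p + 272*m*p^3 - 216*m*p^2 + 192*p^3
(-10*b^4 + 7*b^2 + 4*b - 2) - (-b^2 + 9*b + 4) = -10*b^4 + 8*b^2 - 5*b - 6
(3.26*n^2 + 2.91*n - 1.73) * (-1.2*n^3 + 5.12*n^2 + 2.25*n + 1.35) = -3.912*n^5 + 13.1992*n^4 + 24.3102*n^3 + 2.0909*n^2 + 0.0360000000000005*n - 2.3355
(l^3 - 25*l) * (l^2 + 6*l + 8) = l^5 + 6*l^4 - 17*l^3 - 150*l^2 - 200*l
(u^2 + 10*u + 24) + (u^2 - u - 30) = 2*u^2 + 9*u - 6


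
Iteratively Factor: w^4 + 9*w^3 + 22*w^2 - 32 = (w + 2)*(w^3 + 7*w^2 + 8*w - 16) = (w + 2)*(w + 4)*(w^2 + 3*w - 4) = (w + 2)*(w + 4)^2*(w - 1)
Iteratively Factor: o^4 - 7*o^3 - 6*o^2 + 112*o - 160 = (o - 2)*(o^3 - 5*o^2 - 16*o + 80) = (o - 2)*(o + 4)*(o^2 - 9*o + 20) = (o - 4)*(o - 2)*(o + 4)*(o - 5)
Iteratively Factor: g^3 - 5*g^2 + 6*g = (g - 3)*(g^2 - 2*g) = g*(g - 3)*(g - 2)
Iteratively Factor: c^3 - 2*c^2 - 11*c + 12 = (c + 3)*(c^2 - 5*c + 4) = (c - 4)*(c + 3)*(c - 1)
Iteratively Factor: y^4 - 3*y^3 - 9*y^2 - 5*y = (y + 1)*(y^3 - 4*y^2 - 5*y) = (y + 1)^2*(y^2 - 5*y) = (y - 5)*(y + 1)^2*(y)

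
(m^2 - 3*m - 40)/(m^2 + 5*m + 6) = (m^2 - 3*m - 40)/(m^2 + 5*m + 6)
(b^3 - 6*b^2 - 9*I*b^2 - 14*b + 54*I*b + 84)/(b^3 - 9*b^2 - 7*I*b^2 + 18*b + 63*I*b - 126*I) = (b - 2*I)/(b - 3)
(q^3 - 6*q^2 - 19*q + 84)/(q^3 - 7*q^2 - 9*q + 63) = (q + 4)/(q + 3)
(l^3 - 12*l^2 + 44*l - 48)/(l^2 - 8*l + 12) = l - 4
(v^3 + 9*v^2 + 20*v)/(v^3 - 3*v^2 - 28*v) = (v + 5)/(v - 7)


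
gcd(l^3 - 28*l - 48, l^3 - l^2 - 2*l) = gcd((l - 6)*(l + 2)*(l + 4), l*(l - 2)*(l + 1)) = 1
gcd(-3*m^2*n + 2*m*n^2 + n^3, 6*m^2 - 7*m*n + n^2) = m - n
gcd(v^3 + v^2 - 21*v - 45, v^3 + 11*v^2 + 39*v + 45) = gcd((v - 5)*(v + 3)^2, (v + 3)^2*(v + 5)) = v^2 + 6*v + 9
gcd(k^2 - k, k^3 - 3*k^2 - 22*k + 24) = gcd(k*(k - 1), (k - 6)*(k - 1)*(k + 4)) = k - 1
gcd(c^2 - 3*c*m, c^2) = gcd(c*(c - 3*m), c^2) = c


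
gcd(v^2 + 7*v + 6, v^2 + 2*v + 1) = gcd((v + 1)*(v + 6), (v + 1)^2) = v + 1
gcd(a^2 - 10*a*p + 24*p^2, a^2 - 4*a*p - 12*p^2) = -a + 6*p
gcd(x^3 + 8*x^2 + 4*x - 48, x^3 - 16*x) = x + 4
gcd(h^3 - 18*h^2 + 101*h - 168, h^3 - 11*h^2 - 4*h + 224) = h^2 - 15*h + 56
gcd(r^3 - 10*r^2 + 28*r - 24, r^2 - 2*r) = r - 2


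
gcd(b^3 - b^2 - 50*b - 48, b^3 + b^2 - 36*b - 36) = b^2 + 7*b + 6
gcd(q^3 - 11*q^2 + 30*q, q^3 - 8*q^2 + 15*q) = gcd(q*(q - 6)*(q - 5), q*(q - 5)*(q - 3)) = q^2 - 5*q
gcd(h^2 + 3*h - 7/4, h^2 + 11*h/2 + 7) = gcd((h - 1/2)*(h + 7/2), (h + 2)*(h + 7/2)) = h + 7/2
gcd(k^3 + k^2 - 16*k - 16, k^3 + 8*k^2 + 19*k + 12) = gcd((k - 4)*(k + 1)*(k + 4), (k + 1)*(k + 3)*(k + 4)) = k^2 + 5*k + 4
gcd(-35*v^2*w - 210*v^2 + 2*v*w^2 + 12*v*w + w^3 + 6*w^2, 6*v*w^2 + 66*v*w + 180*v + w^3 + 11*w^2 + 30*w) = w + 6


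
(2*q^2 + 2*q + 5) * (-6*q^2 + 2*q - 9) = -12*q^4 - 8*q^3 - 44*q^2 - 8*q - 45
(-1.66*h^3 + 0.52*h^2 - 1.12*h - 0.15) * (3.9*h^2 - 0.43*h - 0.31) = -6.474*h^5 + 2.7418*h^4 - 4.077*h^3 - 0.2646*h^2 + 0.4117*h + 0.0465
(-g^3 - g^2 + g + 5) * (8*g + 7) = -8*g^4 - 15*g^3 + g^2 + 47*g + 35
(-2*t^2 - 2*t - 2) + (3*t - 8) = -2*t^2 + t - 10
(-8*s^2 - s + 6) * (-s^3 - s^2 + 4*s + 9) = 8*s^5 + 9*s^4 - 37*s^3 - 82*s^2 + 15*s + 54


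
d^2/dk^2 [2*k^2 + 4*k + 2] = 4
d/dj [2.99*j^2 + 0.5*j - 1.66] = 5.98*j + 0.5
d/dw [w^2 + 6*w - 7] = 2*w + 6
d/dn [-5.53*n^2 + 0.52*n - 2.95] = 0.52 - 11.06*n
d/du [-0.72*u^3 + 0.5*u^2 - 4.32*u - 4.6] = -2.16*u^2 + 1.0*u - 4.32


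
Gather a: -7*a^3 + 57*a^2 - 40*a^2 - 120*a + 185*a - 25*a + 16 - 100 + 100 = -7*a^3 + 17*a^2 + 40*a + 16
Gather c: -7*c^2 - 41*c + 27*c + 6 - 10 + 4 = -7*c^2 - 14*c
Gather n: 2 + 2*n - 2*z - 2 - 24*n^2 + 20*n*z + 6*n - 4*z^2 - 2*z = -24*n^2 + n*(20*z + 8) - 4*z^2 - 4*z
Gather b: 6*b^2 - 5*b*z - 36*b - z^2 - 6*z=6*b^2 + b*(-5*z - 36) - z^2 - 6*z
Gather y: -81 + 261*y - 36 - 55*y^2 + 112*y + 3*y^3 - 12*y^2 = 3*y^3 - 67*y^2 + 373*y - 117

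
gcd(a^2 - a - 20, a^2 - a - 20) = a^2 - a - 20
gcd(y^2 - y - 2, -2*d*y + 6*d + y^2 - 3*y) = 1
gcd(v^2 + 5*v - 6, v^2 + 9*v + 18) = v + 6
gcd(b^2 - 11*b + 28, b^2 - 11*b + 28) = b^2 - 11*b + 28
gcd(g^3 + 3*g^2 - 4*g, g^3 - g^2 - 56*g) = g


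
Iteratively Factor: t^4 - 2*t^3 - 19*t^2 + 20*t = (t - 1)*(t^3 - t^2 - 20*t) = (t - 1)*(t + 4)*(t^2 - 5*t) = t*(t - 1)*(t + 4)*(t - 5)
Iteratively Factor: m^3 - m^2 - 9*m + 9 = (m + 3)*(m^2 - 4*m + 3) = (m - 1)*(m + 3)*(m - 3)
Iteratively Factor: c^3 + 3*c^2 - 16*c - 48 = (c - 4)*(c^2 + 7*c + 12) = (c - 4)*(c + 3)*(c + 4)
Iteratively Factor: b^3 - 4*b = (b)*(b^2 - 4) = b*(b - 2)*(b + 2)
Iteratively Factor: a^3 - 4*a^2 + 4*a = (a)*(a^2 - 4*a + 4) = a*(a - 2)*(a - 2)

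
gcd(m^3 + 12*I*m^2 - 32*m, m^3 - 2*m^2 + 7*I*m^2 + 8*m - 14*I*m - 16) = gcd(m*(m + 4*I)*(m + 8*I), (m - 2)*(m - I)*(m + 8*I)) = m + 8*I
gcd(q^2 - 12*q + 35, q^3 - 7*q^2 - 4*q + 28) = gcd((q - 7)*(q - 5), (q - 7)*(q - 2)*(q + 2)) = q - 7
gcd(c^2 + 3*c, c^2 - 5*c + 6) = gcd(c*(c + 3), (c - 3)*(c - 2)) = 1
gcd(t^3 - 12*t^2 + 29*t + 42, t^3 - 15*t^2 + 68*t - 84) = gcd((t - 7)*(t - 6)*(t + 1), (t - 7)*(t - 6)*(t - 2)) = t^2 - 13*t + 42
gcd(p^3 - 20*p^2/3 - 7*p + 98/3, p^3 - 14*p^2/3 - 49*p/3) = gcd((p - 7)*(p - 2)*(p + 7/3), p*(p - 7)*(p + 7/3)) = p^2 - 14*p/3 - 49/3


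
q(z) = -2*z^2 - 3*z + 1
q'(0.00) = -3.00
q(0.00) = 1.00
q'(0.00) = -3.00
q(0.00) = 1.00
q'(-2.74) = 7.96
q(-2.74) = -5.80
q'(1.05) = -7.20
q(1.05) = -4.36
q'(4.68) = -21.72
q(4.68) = -56.84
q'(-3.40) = 10.60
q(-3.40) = -11.92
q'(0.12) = -3.48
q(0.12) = 0.61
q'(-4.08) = 13.32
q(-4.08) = -20.05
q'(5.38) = -24.52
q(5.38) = -73.03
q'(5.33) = -24.32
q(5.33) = -71.81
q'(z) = -4*z - 3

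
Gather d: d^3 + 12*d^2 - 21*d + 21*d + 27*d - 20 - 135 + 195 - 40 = d^3 + 12*d^2 + 27*d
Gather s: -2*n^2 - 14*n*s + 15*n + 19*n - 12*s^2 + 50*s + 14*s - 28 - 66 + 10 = -2*n^2 + 34*n - 12*s^2 + s*(64 - 14*n) - 84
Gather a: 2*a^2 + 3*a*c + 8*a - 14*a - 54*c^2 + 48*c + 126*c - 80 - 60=2*a^2 + a*(3*c - 6) - 54*c^2 + 174*c - 140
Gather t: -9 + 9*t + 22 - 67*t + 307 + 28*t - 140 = 180 - 30*t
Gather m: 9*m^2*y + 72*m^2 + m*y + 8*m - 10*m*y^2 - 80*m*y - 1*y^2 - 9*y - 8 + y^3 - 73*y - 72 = m^2*(9*y + 72) + m*(-10*y^2 - 79*y + 8) + y^3 - y^2 - 82*y - 80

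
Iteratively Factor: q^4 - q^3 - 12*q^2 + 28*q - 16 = (q - 2)*(q^3 + q^2 - 10*q + 8) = (q - 2)*(q + 4)*(q^2 - 3*q + 2) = (q - 2)*(q - 1)*(q + 4)*(q - 2)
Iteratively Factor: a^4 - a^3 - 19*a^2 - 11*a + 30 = (a + 3)*(a^3 - 4*a^2 - 7*a + 10) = (a + 2)*(a + 3)*(a^2 - 6*a + 5) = (a - 1)*(a + 2)*(a + 3)*(a - 5)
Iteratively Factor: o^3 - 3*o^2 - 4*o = (o - 4)*(o^2 + o) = (o - 4)*(o + 1)*(o)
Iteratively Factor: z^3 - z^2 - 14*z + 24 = (z - 2)*(z^2 + z - 12) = (z - 3)*(z - 2)*(z + 4)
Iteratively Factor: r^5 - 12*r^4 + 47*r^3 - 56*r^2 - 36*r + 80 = (r - 2)*(r^4 - 10*r^3 + 27*r^2 - 2*r - 40) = (r - 4)*(r - 2)*(r^3 - 6*r^2 + 3*r + 10) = (r - 5)*(r - 4)*(r - 2)*(r^2 - r - 2) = (r - 5)*(r - 4)*(r - 2)*(r + 1)*(r - 2)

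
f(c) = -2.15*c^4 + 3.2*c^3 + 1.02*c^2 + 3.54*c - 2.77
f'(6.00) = -1496.22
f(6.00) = -2040.01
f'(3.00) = -136.14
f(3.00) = -70.72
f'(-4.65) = 1066.31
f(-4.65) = -1324.11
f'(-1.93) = 97.19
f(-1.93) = -58.64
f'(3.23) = -179.52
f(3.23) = -106.88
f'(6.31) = -1762.01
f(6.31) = -2544.30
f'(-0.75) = 11.04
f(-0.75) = -6.88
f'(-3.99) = 694.52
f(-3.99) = -748.84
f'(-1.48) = 49.43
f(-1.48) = -26.46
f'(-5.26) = 1509.99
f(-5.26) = -2104.69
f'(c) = -8.6*c^3 + 9.6*c^2 + 2.04*c + 3.54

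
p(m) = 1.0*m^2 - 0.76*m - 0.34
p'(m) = 2.0*m - 0.76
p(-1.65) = 3.64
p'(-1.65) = -4.06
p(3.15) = 7.19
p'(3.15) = 5.54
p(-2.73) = 9.19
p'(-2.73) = -6.22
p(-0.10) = -0.25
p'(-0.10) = -0.96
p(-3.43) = 14.03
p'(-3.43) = -7.62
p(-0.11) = -0.24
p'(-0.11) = -0.98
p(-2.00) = 5.18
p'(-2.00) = -4.76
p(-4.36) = 21.98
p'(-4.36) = -9.48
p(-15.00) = 236.06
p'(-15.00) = -30.76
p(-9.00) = 87.50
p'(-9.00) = -18.76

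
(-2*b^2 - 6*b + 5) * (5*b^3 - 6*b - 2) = -10*b^5 - 30*b^4 + 37*b^3 + 40*b^2 - 18*b - 10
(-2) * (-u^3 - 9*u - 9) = 2*u^3 + 18*u + 18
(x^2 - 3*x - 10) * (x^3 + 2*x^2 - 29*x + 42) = x^5 - x^4 - 45*x^3 + 109*x^2 + 164*x - 420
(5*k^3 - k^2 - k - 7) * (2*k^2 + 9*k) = 10*k^5 + 43*k^4 - 11*k^3 - 23*k^2 - 63*k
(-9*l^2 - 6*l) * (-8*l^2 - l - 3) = 72*l^4 + 57*l^3 + 33*l^2 + 18*l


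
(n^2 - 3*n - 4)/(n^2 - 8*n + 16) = (n + 1)/(n - 4)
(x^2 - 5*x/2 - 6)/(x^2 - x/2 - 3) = (x - 4)/(x - 2)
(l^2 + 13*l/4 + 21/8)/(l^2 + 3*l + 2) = (8*l^2 + 26*l + 21)/(8*(l^2 + 3*l + 2))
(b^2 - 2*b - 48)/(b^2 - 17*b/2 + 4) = 2*(b + 6)/(2*b - 1)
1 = 1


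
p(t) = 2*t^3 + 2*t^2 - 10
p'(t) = 6*t^2 + 4*t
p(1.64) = 4.20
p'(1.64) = 22.70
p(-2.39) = -25.88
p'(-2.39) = 24.71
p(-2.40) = -26.13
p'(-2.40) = 24.96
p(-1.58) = -12.90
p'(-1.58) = 8.66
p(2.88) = 54.36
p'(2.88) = 61.29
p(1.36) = -1.27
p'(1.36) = 16.54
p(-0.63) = -9.71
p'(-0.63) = -0.14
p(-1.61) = -13.16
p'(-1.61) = 9.11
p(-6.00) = -370.00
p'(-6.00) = 192.00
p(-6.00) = -370.00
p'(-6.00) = 192.00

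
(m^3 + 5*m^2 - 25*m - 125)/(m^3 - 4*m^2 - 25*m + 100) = (m + 5)/(m - 4)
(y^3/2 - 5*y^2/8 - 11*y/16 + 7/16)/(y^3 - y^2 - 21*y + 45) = (8*y^3 - 10*y^2 - 11*y + 7)/(16*(y^3 - y^2 - 21*y + 45))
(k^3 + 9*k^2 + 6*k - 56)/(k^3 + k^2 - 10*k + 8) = (k + 7)/(k - 1)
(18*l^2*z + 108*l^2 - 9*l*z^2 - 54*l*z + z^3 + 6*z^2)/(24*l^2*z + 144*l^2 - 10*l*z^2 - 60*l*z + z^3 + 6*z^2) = (-3*l + z)/(-4*l + z)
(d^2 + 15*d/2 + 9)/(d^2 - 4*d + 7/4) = 2*(2*d^2 + 15*d + 18)/(4*d^2 - 16*d + 7)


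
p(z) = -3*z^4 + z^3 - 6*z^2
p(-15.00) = -156600.00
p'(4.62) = -1174.74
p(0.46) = -1.31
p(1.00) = -8.00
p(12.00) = -61344.00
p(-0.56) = -2.35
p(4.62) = -1396.21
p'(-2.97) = 376.48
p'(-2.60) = 262.39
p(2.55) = -149.28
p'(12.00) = -20448.00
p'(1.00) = -21.00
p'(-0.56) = 9.77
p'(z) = -12*z^3 + 3*z^2 - 12*z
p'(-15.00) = 41355.00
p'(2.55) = -210.07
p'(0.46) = -6.05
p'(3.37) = -465.64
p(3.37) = -416.81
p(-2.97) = -312.55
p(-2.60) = -195.23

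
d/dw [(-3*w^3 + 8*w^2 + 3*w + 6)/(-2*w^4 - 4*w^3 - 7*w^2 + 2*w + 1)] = (-6*w^6 + 32*w^5 + 71*w^4 + 60*w^3 + 100*w^2 + 100*w - 9)/(4*w^8 + 16*w^7 + 44*w^6 + 48*w^5 + 29*w^4 - 36*w^3 - 10*w^2 + 4*w + 1)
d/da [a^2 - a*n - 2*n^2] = 2*a - n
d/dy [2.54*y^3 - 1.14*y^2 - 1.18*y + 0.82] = 7.62*y^2 - 2.28*y - 1.18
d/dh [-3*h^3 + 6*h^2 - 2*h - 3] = -9*h^2 + 12*h - 2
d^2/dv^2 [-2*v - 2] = 0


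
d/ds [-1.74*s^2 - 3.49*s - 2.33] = -3.48*s - 3.49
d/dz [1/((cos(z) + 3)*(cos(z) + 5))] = 2*(cos(z) + 4)*sin(z)/((cos(z) + 3)^2*(cos(z) + 5)^2)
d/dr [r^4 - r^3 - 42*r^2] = r*(4*r^2 - 3*r - 84)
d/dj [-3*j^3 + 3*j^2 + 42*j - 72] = -9*j^2 + 6*j + 42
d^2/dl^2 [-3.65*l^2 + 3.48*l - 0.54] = -7.30000000000000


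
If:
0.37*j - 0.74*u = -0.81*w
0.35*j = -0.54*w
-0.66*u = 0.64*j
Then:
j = 0.00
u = 0.00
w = 0.00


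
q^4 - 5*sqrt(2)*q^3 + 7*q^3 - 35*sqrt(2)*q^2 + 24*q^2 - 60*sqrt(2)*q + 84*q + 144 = (q + 3)*(q + 4)*(q - 3*sqrt(2))*(q - 2*sqrt(2))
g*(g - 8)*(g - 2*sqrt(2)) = g^3 - 8*g^2 - 2*sqrt(2)*g^2 + 16*sqrt(2)*g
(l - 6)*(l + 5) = l^2 - l - 30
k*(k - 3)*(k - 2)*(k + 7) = k^4 + 2*k^3 - 29*k^2 + 42*k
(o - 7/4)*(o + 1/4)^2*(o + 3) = o^4 + 7*o^3/4 - 73*o^2/16 - 163*o/64 - 21/64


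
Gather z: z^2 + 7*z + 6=z^2 + 7*z + 6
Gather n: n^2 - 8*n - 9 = n^2 - 8*n - 9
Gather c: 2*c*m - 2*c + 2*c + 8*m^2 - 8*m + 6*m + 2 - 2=2*c*m + 8*m^2 - 2*m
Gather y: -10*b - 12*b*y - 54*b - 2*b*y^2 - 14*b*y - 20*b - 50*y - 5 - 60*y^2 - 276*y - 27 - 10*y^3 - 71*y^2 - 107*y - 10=-84*b - 10*y^3 + y^2*(-2*b - 131) + y*(-26*b - 433) - 42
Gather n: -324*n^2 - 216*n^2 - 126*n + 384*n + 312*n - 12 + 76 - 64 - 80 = -540*n^2 + 570*n - 80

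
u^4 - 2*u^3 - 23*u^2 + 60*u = u*(u - 4)*(u - 3)*(u + 5)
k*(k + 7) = k^2 + 7*k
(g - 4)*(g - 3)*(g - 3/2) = g^3 - 17*g^2/2 + 45*g/2 - 18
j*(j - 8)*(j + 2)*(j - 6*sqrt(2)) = j^4 - 6*sqrt(2)*j^3 - 6*j^3 - 16*j^2 + 36*sqrt(2)*j^2 + 96*sqrt(2)*j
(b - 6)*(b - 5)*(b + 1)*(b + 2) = b^4 - 8*b^3 - b^2 + 68*b + 60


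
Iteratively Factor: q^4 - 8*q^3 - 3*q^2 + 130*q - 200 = (q - 2)*(q^3 - 6*q^2 - 15*q + 100) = (q - 5)*(q - 2)*(q^2 - q - 20) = (q - 5)*(q - 2)*(q + 4)*(q - 5)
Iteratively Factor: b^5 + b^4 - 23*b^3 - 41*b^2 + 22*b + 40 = (b - 1)*(b^4 + 2*b^3 - 21*b^2 - 62*b - 40) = (b - 1)*(b + 1)*(b^3 + b^2 - 22*b - 40) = (b - 1)*(b + 1)*(b + 2)*(b^2 - b - 20) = (b - 5)*(b - 1)*(b + 1)*(b + 2)*(b + 4)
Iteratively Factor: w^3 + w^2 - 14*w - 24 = (w + 2)*(w^2 - w - 12) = (w - 4)*(w + 2)*(w + 3)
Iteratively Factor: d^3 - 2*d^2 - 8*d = (d + 2)*(d^2 - 4*d) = d*(d + 2)*(d - 4)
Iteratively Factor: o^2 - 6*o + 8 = (o - 4)*(o - 2)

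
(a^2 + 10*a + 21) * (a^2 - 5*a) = a^4 + 5*a^3 - 29*a^2 - 105*a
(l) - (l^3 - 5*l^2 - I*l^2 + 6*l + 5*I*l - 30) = -l^3 + 5*l^2 + I*l^2 - 5*l - 5*I*l + 30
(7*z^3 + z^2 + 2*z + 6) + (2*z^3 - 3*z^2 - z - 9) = 9*z^3 - 2*z^2 + z - 3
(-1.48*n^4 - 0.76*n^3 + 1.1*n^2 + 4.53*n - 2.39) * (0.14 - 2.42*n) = 3.5816*n^5 + 1.632*n^4 - 2.7684*n^3 - 10.8086*n^2 + 6.418*n - 0.3346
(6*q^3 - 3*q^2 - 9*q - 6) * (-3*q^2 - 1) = -18*q^5 + 9*q^4 + 21*q^3 + 21*q^2 + 9*q + 6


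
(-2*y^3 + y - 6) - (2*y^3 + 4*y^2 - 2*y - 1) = -4*y^3 - 4*y^2 + 3*y - 5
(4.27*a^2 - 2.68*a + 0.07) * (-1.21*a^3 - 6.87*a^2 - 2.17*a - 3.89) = -5.1667*a^5 - 26.0921*a^4 + 9.061*a^3 - 11.2756*a^2 + 10.2733*a - 0.2723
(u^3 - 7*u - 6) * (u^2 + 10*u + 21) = u^5 + 10*u^4 + 14*u^3 - 76*u^2 - 207*u - 126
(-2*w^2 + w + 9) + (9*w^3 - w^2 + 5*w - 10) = 9*w^3 - 3*w^2 + 6*w - 1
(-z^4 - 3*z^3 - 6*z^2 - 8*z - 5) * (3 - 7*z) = 7*z^5 + 18*z^4 + 33*z^3 + 38*z^2 + 11*z - 15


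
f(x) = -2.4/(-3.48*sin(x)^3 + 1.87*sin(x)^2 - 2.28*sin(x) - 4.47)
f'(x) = -2.4*(10.44*sin(x)^2*cos(x) - 3.74*sin(x)*cos(x) + 2.28*cos(x))/(-3.48*sin(x)^3 + 1.87*sin(x)^2 - 2.28*sin(x) - 4.47)^2 = (-25.056*sin(x)^2 + 8.976*sin(x) - 5.472)*cos(x)/(3.48*sin(x)^3 - 1.87*sin(x)^2 + 2.28*sin(x) + 4.47)^2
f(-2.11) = -2.26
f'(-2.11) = 14.38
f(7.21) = 0.35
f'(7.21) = -0.18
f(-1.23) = -1.07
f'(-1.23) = -2.38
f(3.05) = 0.51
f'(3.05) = 0.22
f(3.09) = 0.52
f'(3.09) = 0.24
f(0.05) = 0.52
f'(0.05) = -0.24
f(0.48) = 0.44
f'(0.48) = -0.20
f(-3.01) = 0.58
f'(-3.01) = 0.41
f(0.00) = 0.54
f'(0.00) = -0.27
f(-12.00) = 0.42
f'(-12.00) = -0.20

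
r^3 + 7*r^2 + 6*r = r*(r + 1)*(r + 6)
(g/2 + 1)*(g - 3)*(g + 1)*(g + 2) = g^4/2 + g^3 - 7*g^2/2 - 10*g - 6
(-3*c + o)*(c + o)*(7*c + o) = -21*c^3 - 17*c^2*o + 5*c*o^2 + o^3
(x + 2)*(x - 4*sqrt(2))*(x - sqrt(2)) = x^3 - 5*sqrt(2)*x^2 + 2*x^2 - 10*sqrt(2)*x + 8*x + 16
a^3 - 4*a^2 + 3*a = a*(a - 3)*(a - 1)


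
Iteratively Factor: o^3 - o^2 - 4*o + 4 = (o - 2)*(o^2 + o - 2) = (o - 2)*(o - 1)*(o + 2)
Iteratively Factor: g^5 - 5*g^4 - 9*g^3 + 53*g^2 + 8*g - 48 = (g - 1)*(g^4 - 4*g^3 - 13*g^2 + 40*g + 48) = (g - 1)*(g + 3)*(g^3 - 7*g^2 + 8*g + 16) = (g - 4)*(g - 1)*(g + 3)*(g^2 - 3*g - 4) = (g - 4)^2*(g - 1)*(g + 3)*(g + 1)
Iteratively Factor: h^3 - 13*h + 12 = (h - 1)*(h^2 + h - 12) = (h - 3)*(h - 1)*(h + 4)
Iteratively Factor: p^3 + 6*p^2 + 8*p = (p + 2)*(p^2 + 4*p) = p*(p + 2)*(p + 4)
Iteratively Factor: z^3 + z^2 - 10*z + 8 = (z - 2)*(z^2 + 3*z - 4) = (z - 2)*(z + 4)*(z - 1)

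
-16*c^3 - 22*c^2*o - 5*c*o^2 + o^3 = (-8*c + o)*(c + o)*(2*c + o)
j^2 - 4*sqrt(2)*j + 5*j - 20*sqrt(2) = (j + 5)*(j - 4*sqrt(2))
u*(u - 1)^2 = u^3 - 2*u^2 + u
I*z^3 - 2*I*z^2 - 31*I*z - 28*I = (z - 7)*(z + 4)*(I*z + I)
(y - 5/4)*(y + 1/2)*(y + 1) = y^3 + y^2/4 - 11*y/8 - 5/8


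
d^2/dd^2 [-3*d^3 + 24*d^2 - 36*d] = 48 - 18*d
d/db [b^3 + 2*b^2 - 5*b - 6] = 3*b^2 + 4*b - 5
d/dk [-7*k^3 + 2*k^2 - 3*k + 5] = -21*k^2 + 4*k - 3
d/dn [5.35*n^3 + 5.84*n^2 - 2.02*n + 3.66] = 16.05*n^2 + 11.68*n - 2.02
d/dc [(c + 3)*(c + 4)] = 2*c + 7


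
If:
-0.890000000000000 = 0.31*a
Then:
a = -2.87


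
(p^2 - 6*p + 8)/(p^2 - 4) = (p - 4)/(p + 2)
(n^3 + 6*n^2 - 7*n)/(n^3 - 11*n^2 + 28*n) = (n^2 + 6*n - 7)/(n^2 - 11*n + 28)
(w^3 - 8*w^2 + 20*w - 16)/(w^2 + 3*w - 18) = (w^3 - 8*w^2 + 20*w - 16)/(w^2 + 3*w - 18)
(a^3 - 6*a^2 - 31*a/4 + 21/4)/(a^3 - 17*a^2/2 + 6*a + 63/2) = (a - 1/2)/(a - 3)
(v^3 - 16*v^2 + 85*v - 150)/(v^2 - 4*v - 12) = (v^2 - 10*v + 25)/(v + 2)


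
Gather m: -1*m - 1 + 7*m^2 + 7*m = 7*m^2 + 6*m - 1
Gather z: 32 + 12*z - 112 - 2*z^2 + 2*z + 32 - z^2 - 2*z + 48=-3*z^2 + 12*z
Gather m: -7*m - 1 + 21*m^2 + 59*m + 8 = 21*m^2 + 52*m + 7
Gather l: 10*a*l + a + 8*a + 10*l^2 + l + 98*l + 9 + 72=9*a + 10*l^2 + l*(10*a + 99) + 81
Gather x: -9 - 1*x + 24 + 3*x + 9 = 2*x + 24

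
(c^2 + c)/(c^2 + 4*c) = (c + 1)/(c + 4)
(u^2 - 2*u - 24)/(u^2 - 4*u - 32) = (u - 6)/(u - 8)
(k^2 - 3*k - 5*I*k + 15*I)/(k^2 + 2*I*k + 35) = (k - 3)/(k + 7*I)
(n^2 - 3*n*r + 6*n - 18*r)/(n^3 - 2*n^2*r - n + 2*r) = (n^2 - 3*n*r + 6*n - 18*r)/(n^3 - 2*n^2*r - n + 2*r)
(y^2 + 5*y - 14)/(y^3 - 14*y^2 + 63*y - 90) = (y^2 + 5*y - 14)/(y^3 - 14*y^2 + 63*y - 90)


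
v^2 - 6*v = v*(v - 6)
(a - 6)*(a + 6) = a^2 - 36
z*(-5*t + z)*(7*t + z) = -35*t^2*z + 2*t*z^2 + z^3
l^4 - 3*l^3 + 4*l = l*(l - 2)^2*(l + 1)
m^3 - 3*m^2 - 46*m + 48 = (m - 8)*(m - 1)*(m + 6)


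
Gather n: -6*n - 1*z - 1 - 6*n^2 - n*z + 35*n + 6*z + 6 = -6*n^2 + n*(29 - z) + 5*z + 5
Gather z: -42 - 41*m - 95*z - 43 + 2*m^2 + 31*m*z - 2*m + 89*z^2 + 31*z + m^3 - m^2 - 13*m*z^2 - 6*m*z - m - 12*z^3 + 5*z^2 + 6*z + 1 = m^3 + m^2 - 44*m - 12*z^3 + z^2*(94 - 13*m) + z*(25*m - 58) - 84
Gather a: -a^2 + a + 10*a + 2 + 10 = -a^2 + 11*a + 12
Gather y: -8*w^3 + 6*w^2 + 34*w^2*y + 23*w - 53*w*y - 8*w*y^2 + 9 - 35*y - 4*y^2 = -8*w^3 + 6*w^2 + 23*w + y^2*(-8*w - 4) + y*(34*w^2 - 53*w - 35) + 9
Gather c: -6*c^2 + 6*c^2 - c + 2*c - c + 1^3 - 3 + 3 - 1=0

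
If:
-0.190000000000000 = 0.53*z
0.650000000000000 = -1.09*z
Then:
No Solution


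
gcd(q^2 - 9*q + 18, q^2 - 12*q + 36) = q - 6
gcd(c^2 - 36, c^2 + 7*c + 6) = c + 6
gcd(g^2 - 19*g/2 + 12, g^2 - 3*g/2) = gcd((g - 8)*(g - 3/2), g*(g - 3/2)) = g - 3/2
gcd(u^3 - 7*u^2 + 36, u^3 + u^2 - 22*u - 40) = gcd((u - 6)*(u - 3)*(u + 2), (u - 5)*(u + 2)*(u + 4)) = u + 2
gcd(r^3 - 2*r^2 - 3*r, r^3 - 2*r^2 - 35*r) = r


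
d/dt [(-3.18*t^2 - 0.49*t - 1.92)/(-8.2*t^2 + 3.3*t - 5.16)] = (-14.512*t^2 + 1.32960000000001*t + 8.8644)/(67.24*t^4 - 54.12*t^3 + 95.514*t^2 - 34.056*t + 26.6256)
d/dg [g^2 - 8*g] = 2*g - 8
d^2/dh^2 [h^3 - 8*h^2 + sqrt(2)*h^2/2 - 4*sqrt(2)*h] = 6*h - 16 + sqrt(2)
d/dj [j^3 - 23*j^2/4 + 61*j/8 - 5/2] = 3*j^2 - 23*j/2 + 61/8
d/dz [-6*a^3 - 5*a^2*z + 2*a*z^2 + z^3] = -5*a^2 + 4*a*z + 3*z^2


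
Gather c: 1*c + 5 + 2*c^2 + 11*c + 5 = 2*c^2 + 12*c + 10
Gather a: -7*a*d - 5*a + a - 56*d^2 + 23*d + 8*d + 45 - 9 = a*(-7*d - 4) - 56*d^2 + 31*d + 36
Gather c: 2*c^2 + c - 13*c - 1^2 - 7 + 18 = 2*c^2 - 12*c + 10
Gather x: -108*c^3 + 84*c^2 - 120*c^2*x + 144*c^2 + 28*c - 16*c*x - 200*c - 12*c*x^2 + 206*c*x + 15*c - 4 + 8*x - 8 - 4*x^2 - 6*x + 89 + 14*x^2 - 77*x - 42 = -108*c^3 + 228*c^2 - 157*c + x^2*(10 - 12*c) + x*(-120*c^2 + 190*c - 75) + 35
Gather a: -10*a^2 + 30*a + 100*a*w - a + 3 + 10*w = -10*a^2 + a*(100*w + 29) + 10*w + 3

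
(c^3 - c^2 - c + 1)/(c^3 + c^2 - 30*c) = (c^3 - c^2 - c + 1)/(c*(c^2 + c - 30))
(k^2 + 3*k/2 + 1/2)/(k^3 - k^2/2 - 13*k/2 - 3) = (k + 1)/(k^2 - k - 6)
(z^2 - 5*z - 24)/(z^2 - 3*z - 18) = (z - 8)/(z - 6)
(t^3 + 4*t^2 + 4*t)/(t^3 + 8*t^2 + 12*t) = (t + 2)/(t + 6)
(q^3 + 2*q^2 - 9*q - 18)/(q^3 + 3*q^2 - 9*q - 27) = (q + 2)/(q + 3)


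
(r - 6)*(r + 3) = r^2 - 3*r - 18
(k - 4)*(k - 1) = k^2 - 5*k + 4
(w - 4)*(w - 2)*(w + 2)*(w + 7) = w^4 + 3*w^3 - 32*w^2 - 12*w + 112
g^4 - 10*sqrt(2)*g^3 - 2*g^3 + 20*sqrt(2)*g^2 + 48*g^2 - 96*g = g*(g - 2)*(g - 6*sqrt(2))*(g - 4*sqrt(2))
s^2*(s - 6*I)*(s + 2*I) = s^4 - 4*I*s^3 + 12*s^2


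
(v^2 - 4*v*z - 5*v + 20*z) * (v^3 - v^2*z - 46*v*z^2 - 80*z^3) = v^5 - 5*v^4*z - 5*v^4 - 42*v^3*z^2 + 25*v^3*z + 104*v^2*z^3 + 210*v^2*z^2 + 320*v*z^4 - 520*v*z^3 - 1600*z^4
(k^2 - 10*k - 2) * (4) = 4*k^2 - 40*k - 8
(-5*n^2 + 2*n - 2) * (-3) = 15*n^2 - 6*n + 6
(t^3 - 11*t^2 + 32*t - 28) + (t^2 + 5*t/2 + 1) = t^3 - 10*t^2 + 69*t/2 - 27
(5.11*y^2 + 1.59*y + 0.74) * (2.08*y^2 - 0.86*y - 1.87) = 10.6288*y^4 - 1.0874*y^3 - 9.3839*y^2 - 3.6097*y - 1.3838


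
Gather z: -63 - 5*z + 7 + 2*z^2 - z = 2*z^2 - 6*z - 56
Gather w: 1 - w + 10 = 11 - w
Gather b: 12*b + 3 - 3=12*b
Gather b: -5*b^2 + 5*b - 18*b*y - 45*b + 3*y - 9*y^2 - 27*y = -5*b^2 + b*(-18*y - 40) - 9*y^2 - 24*y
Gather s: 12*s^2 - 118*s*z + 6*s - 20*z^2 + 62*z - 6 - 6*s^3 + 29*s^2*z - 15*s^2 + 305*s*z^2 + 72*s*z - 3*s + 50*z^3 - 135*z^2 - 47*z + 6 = -6*s^3 + s^2*(29*z - 3) + s*(305*z^2 - 46*z + 3) + 50*z^3 - 155*z^2 + 15*z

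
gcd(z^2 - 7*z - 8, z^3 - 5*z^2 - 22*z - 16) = z^2 - 7*z - 8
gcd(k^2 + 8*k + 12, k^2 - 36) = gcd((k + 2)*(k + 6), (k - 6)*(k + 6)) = k + 6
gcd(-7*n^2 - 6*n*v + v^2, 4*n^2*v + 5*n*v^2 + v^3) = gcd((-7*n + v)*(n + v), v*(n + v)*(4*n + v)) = n + v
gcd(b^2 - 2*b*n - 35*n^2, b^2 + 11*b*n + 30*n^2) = b + 5*n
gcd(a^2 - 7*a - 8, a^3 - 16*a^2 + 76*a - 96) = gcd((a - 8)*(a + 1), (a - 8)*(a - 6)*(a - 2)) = a - 8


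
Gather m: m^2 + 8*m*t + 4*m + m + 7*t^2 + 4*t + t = m^2 + m*(8*t + 5) + 7*t^2 + 5*t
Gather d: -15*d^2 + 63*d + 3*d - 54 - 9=-15*d^2 + 66*d - 63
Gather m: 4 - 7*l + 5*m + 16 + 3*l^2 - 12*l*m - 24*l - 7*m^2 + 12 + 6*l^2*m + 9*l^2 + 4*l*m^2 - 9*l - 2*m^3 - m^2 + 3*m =12*l^2 - 40*l - 2*m^3 + m^2*(4*l - 8) + m*(6*l^2 - 12*l + 8) + 32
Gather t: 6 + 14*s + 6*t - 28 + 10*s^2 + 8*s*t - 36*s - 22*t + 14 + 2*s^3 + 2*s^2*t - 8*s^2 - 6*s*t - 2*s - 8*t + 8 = 2*s^3 + 2*s^2 - 24*s + t*(2*s^2 + 2*s - 24)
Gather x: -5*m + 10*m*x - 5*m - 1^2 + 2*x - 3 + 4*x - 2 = -10*m + x*(10*m + 6) - 6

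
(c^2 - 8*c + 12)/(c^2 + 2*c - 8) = (c - 6)/(c + 4)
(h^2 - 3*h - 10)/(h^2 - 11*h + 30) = (h + 2)/(h - 6)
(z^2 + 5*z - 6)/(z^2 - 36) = (z - 1)/(z - 6)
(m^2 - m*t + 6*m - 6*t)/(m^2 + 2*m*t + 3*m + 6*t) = (m^2 - m*t + 6*m - 6*t)/(m^2 + 2*m*t + 3*m + 6*t)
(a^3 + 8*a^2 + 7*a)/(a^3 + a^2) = (a + 7)/a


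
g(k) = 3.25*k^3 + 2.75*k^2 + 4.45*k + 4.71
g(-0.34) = 3.39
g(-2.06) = -21.20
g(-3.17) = -85.29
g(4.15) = 302.83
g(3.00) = 130.56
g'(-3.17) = 84.99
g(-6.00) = -624.99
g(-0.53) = 2.64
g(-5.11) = -379.88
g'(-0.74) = 5.72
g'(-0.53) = 4.27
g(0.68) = 10.03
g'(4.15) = 195.19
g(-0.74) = 1.61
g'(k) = 9.75*k^2 + 5.5*k + 4.45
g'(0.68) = 12.70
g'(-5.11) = 230.94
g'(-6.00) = 322.45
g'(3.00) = 108.70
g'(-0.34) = 3.71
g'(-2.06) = 34.50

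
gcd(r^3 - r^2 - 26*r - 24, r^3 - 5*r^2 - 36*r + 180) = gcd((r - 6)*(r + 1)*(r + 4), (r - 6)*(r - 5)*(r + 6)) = r - 6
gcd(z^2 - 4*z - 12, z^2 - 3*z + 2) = 1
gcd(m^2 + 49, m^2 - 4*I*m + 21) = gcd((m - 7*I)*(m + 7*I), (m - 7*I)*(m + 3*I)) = m - 7*I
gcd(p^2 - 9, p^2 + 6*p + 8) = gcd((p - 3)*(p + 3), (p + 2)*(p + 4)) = 1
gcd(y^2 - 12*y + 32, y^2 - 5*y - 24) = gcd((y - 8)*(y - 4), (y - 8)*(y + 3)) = y - 8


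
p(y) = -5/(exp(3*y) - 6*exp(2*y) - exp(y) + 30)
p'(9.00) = 0.00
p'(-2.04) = -0.00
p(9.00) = 0.00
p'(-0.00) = -0.09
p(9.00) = 0.00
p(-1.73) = -0.17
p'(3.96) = 0.00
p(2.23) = -0.02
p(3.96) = -0.00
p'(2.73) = 0.01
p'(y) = -5*(-3*exp(3*y) + 12*exp(2*y) + exp(y))/(exp(3*y) - 6*exp(2*y) - exp(y) + 30)^2 = (15*exp(2*y) - 60*exp(y) - 5)*exp(y)/(exp(3*y) - 6*exp(2*y) - exp(y) + 30)^2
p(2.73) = -0.00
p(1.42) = 0.83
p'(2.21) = 0.08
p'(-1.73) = -0.00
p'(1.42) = 0.40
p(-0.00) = -0.21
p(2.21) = -0.02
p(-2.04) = -0.17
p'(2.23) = 0.07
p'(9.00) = 0.00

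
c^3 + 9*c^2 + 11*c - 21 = (c - 1)*(c + 3)*(c + 7)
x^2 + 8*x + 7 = (x + 1)*(x + 7)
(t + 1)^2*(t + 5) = t^3 + 7*t^2 + 11*t + 5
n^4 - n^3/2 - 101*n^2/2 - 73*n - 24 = (n - 8)*(n + 1/2)*(n + 1)*(n + 6)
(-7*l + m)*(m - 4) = -7*l*m + 28*l + m^2 - 4*m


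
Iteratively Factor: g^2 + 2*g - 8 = (g - 2)*(g + 4)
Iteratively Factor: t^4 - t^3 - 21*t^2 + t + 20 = (t - 5)*(t^3 + 4*t^2 - t - 4) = (t - 5)*(t - 1)*(t^2 + 5*t + 4) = (t - 5)*(t - 1)*(t + 4)*(t + 1)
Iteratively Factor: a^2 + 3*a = (a)*(a + 3)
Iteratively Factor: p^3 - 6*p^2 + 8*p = (p)*(p^2 - 6*p + 8) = p*(p - 2)*(p - 4)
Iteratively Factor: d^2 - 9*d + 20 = (d - 4)*(d - 5)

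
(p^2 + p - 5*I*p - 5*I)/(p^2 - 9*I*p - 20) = (p + 1)/(p - 4*I)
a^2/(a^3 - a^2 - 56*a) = a/(a^2 - a - 56)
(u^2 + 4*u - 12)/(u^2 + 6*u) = (u - 2)/u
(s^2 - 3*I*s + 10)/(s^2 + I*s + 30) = (s + 2*I)/(s + 6*I)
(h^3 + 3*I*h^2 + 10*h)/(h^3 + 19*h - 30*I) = h/(h - 3*I)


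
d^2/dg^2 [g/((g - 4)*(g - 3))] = 2*(g^3 - 36*g + 84)/(g^6 - 21*g^5 + 183*g^4 - 847*g^3 + 2196*g^2 - 3024*g + 1728)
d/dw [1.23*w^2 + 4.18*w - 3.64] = 2.46*w + 4.18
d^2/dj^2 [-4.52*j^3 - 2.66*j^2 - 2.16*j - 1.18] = -27.12*j - 5.32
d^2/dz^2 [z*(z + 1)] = 2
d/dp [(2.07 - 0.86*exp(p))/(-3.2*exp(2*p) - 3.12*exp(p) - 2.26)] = (-2.752*exp(2*p) + 13.248*exp(p) + 8.402)*exp(p)/(10.24*exp(4*p) + 19.968*exp(3*p) + 24.1984*exp(2*p) + 14.1024*exp(p) + 5.1076)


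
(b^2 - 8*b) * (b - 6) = b^3 - 14*b^2 + 48*b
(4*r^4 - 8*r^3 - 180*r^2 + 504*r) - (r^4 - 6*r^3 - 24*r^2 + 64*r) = 3*r^4 - 2*r^3 - 156*r^2 + 440*r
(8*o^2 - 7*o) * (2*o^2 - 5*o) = 16*o^4 - 54*o^3 + 35*o^2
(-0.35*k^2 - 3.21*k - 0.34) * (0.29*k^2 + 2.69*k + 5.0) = -0.1015*k^4 - 1.8724*k^3 - 10.4835*k^2 - 16.9646*k - 1.7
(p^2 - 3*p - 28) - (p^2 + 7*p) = -10*p - 28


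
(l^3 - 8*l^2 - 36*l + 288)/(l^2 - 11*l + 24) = (l^2 - 36)/(l - 3)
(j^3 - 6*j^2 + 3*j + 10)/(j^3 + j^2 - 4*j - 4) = (j - 5)/(j + 2)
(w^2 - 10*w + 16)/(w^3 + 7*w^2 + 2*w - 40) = (w - 8)/(w^2 + 9*w + 20)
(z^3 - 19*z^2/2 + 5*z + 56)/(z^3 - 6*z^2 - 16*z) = (z - 7/2)/z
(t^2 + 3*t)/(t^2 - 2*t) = (t + 3)/(t - 2)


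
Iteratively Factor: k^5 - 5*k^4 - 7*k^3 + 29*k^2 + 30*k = (k + 2)*(k^4 - 7*k^3 + 7*k^2 + 15*k) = k*(k + 2)*(k^3 - 7*k^2 + 7*k + 15) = k*(k - 5)*(k + 2)*(k^2 - 2*k - 3) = k*(k - 5)*(k + 1)*(k + 2)*(k - 3)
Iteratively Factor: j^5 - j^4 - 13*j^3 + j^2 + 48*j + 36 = (j - 3)*(j^4 + 2*j^3 - 7*j^2 - 20*j - 12) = (j - 3)*(j + 2)*(j^3 - 7*j - 6) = (j - 3)^2*(j + 2)*(j^2 + 3*j + 2) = (j - 3)^2*(j + 2)^2*(j + 1)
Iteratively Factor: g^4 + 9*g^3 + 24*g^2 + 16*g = (g)*(g^3 + 9*g^2 + 24*g + 16) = g*(g + 1)*(g^2 + 8*g + 16) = g*(g + 1)*(g + 4)*(g + 4)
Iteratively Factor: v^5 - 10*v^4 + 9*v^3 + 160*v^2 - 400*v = (v - 4)*(v^4 - 6*v^3 - 15*v^2 + 100*v) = (v - 5)*(v - 4)*(v^3 - v^2 - 20*v) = (v - 5)^2*(v - 4)*(v^2 + 4*v) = (v - 5)^2*(v - 4)*(v + 4)*(v)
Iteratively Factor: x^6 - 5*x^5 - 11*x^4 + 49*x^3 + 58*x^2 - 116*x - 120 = (x + 2)*(x^5 - 7*x^4 + 3*x^3 + 43*x^2 - 28*x - 60) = (x - 3)*(x + 2)*(x^4 - 4*x^3 - 9*x^2 + 16*x + 20) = (x - 3)*(x + 2)^2*(x^3 - 6*x^2 + 3*x + 10) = (x - 3)*(x + 1)*(x + 2)^2*(x^2 - 7*x + 10) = (x - 5)*(x - 3)*(x + 1)*(x + 2)^2*(x - 2)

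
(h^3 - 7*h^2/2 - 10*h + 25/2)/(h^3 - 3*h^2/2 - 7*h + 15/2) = (h - 5)/(h - 3)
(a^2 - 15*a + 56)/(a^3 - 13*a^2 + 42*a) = (a - 8)/(a*(a - 6))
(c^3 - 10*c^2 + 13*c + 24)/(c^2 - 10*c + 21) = (c^2 - 7*c - 8)/(c - 7)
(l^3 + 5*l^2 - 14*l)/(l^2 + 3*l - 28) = l*(l - 2)/(l - 4)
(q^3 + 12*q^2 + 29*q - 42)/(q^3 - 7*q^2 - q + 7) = (q^2 + 13*q + 42)/(q^2 - 6*q - 7)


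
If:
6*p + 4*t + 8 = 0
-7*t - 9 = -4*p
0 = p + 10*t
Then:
No Solution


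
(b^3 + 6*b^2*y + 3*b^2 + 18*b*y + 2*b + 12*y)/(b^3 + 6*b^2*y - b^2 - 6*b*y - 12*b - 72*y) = (b^2 + 3*b + 2)/(b^2 - b - 12)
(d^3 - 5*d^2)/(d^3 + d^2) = (d - 5)/(d + 1)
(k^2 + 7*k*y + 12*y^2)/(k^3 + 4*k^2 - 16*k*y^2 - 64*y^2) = (-k - 3*y)/(-k^2 + 4*k*y - 4*k + 16*y)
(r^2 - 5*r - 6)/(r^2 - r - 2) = (r - 6)/(r - 2)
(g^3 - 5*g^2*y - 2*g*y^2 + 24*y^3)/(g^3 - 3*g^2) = (g^3 - 5*g^2*y - 2*g*y^2 + 24*y^3)/(g^2*(g - 3))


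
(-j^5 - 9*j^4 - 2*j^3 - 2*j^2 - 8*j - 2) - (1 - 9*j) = -j^5 - 9*j^4 - 2*j^3 - 2*j^2 + j - 3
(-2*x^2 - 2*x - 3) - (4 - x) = -2*x^2 - x - 7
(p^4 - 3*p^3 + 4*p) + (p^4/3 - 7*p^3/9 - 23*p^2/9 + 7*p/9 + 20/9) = 4*p^4/3 - 34*p^3/9 - 23*p^2/9 + 43*p/9 + 20/9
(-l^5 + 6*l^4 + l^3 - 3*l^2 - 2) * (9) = -9*l^5 + 54*l^4 + 9*l^3 - 27*l^2 - 18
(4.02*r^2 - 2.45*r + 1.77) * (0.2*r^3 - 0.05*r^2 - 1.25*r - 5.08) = 0.804*r^5 - 0.691*r^4 - 4.5485*r^3 - 17.4476*r^2 + 10.2335*r - 8.9916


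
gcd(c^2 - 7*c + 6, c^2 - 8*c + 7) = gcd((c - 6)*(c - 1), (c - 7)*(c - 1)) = c - 1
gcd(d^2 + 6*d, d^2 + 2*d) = d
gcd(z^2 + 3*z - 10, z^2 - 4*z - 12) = 1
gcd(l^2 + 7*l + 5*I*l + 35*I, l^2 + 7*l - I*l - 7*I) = l + 7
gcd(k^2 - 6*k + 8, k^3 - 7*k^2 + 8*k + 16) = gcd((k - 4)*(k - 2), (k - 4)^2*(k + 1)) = k - 4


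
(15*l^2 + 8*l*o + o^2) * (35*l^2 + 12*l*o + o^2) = 525*l^4 + 460*l^3*o + 146*l^2*o^2 + 20*l*o^3 + o^4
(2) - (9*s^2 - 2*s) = -9*s^2 + 2*s + 2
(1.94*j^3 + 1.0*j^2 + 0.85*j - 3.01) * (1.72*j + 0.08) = 3.3368*j^4 + 1.8752*j^3 + 1.542*j^2 - 5.1092*j - 0.2408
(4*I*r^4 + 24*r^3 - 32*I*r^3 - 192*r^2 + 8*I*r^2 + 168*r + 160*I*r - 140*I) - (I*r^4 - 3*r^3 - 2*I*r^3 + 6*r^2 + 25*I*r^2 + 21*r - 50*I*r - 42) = 3*I*r^4 + 27*r^3 - 30*I*r^3 - 198*r^2 - 17*I*r^2 + 147*r + 210*I*r + 42 - 140*I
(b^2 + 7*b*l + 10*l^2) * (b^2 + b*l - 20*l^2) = b^4 + 8*b^3*l - 3*b^2*l^2 - 130*b*l^3 - 200*l^4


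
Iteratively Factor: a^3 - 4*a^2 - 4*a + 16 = (a - 4)*(a^2 - 4) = (a - 4)*(a - 2)*(a + 2)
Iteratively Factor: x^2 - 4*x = (x - 4)*(x)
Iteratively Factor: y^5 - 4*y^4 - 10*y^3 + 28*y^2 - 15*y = (y)*(y^4 - 4*y^3 - 10*y^2 + 28*y - 15) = y*(y - 5)*(y^3 + y^2 - 5*y + 3) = y*(y - 5)*(y + 3)*(y^2 - 2*y + 1) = y*(y - 5)*(y - 1)*(y + 3)*(y - 1)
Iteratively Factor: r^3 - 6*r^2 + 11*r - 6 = (r - 3)*(r^2 - 3*r + 2) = (r - 3)*(r - 2)*(r - 1)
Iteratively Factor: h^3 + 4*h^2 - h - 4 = (h + 4)*(h^2 - 1) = (h + 1)*(h + 4)*(h - 1)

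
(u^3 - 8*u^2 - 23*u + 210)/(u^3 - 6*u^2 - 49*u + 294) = (u + 5)/(u + 7)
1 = 1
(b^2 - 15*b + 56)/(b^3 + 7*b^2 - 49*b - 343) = (b - 8)/(b^2 + 14*b + 49)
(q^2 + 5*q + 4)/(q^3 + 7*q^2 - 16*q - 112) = (q + 1)/(q^2 + 3*q - 28)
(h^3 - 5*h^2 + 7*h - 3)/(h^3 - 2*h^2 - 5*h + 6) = (h - 1)/(h + 2)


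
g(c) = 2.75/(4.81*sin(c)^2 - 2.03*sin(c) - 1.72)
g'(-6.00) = -0.48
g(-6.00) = -1.44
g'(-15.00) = -6.48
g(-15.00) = 1.68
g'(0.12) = 0.67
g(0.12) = -1.45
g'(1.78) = 5.24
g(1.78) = 3.07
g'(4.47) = -0.33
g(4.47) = 0.57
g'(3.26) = -4.33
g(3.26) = -1.95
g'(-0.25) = 13.78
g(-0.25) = -2.98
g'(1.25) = -13.11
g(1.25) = 4.01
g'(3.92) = -3.99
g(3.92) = 1.32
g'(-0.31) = 30.48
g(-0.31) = -4.21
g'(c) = 2.75*(-9.62*sin(c)*cos(c) + 2.03*cos(c))/(4.81*sin(c)^2 - 2.03*sin(c) - 1.72)^2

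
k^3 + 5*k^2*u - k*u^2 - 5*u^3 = (k - u)*(k + u)*(k + 5*u)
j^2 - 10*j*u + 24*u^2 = (j - 6*u)*(j - 4*u)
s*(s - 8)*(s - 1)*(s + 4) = s^4 - 5*s^3 - 28*s^2 + 32*s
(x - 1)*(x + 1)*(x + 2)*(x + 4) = x^4 + 6*x^3 + 7*x^2 - 6*x - 8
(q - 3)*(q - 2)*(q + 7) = q^3 + 2*q^2 - 29*q + 42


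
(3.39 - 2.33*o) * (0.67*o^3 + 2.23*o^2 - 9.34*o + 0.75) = -1.5611*o^4 - 2.9246*o^3 + 29.3219*o^2 - 33.4101*o + 2.5425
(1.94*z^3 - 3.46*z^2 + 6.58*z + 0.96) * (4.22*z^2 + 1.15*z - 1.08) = 8.1868*z^5 - 12.3702*z^4 + 21.6934*z^3 + 15.355*z^2 - 6.0024*z - 1.0368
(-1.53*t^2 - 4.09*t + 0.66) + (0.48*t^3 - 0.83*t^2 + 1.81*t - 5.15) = 0.48*t^3 - 2.36*t^2 - 2.28*t - 4.49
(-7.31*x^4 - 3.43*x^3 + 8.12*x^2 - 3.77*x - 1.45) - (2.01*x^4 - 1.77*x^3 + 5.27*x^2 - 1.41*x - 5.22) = -9.32*x^4 - 1.66*x^3 + 2.85*x^2 - 2.36*x + 3.77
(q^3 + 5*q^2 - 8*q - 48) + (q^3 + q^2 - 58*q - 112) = 2*q^3 + 6*q^2 - 66*q - 160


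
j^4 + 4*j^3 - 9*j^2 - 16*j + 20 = (j - 2)*(j - 1)*(j + 2)*(j + 5)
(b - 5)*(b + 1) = b^2 - 4*b - 5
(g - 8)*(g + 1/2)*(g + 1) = g^3 - 13*g^2/2 - 23*g/2 - 4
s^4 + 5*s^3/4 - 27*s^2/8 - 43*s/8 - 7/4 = (s - 2)*(s + 1/2)*(s + 1)*(s + 7/4)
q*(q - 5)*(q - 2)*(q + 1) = q^4 - 6*q^3 + 3*q^2 + 10*q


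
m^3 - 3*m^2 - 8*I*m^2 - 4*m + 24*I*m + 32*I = (m - 4)*(m + 1)*(m - 8*I)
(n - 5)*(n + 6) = n^2 + n - 30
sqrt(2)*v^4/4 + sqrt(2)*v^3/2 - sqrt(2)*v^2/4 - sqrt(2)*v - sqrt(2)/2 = (v/2 + 1/2)*(v - sqrt(2))*(v + sqrt(2))*(sqrt(2)*v/2 + sqrt(2)/2)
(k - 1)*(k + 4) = k^2 + 3*k - 4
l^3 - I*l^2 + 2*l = l*(l - 2*I)*(l + I)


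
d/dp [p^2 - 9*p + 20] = 2*p - 9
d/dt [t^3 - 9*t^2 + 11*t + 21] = 3*t^2 - 18*t + 11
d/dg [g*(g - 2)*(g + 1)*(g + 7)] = 4*g^3 + 18*g^2 - 18*g - 14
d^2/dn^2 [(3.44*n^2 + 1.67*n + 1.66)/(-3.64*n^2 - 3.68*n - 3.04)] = (5.6843418860808e-14*n^4 + 47.905312*n^3 + 96.427968*n^2 - 22.5388800000001*n - 34.439936)/(48.228544*n^6 + 146.275584*n^5 + 268.71936*n^4 + 294.16448*n^3 + 224.42496*n^2 + 102.027264*n + 28.094464)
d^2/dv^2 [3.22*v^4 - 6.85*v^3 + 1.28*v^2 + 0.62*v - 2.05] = 38.64*v^2 - 41.1*v + 2.56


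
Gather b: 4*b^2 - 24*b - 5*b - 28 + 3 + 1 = 4*b^2 - 29*b - 24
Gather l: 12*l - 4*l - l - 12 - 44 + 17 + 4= 7*l - 35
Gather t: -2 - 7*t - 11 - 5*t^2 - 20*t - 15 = -5*t^2 - 27*t - 28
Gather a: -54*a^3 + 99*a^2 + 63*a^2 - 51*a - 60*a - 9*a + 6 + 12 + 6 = -54*a^3 + 162*a^2 - 120*a + 24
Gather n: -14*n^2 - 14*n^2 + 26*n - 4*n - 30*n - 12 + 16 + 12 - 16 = -28*n^2 - 8*n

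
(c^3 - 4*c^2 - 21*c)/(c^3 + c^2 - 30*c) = (c^2 - 4*c - 21)/(c^2 + c - 30)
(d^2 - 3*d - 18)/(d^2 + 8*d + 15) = (d - 6)/(d + 5)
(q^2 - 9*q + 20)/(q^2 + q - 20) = (q - 5)/(q + 5)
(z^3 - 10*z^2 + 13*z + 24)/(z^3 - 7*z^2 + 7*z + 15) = (z - 8)/(z - 5)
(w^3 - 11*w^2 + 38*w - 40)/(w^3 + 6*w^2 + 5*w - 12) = (w^3 - 11*w^2 + 38*w - 40)/(w^3 + 6*w^2 + 5*w - 12)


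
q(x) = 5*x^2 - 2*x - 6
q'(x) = 10*x - 2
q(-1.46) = 7.58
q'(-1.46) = -16.60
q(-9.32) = 446.95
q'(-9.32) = -95.20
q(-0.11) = -5.72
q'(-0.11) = -3.10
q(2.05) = 10.91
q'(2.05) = 18.50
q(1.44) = 1.49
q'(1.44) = 12.40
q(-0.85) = -0.69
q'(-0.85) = -10.50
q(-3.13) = 49.24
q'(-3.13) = -33.30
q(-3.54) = 63.74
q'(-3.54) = -37.40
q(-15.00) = 1149.00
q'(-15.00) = -152.00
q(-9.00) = 417.00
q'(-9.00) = -92.00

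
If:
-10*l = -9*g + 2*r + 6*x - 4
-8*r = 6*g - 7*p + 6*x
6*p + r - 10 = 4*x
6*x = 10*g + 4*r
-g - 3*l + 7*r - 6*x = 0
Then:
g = 7908/26471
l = -4750/26471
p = 59640/26471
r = 24246/26471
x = 29344/26471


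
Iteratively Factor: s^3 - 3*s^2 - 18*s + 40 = (s + 4)*(s^2 - 7*s + 10) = (s - 2)*(s + 4)*(s - 5)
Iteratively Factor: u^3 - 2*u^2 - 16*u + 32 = (u - 2)*(u^2 - 16) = (u - 2)*(u + 4)*(u - 4)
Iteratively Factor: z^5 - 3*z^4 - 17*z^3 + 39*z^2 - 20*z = (z + 4)*(z^4 - 7*z^3 + 11*z^2 - 5*z) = (z - 1)*(z + 4)*(z^3 - 6*z^2 + 5*z) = (z - 1)^2*(z + 4)*(z^2 - 5*z) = (z - 5)*(z - 1)^2*(z + 4)*(z)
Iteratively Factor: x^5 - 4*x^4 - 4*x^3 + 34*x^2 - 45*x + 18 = (x - 1)*(x^4 - 3*x^3 - 7*x^2 + 27*x - 18) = (x - 1)^2*(x^3 - 2*x^2 - 9*x + 18) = (x - 3)*(x - 1)^2*(x^2 + x - 6) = (x - 3)*(x - 1)^2*(x + 3)*(x - 2)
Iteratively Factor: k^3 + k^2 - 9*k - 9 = (k + 3)*(k^2 - 2*k - 3) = (k + 1)*(k + 3)*(k - 3)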